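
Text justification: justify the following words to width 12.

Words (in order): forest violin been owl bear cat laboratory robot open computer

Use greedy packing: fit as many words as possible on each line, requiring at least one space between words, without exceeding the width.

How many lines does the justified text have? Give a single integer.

Line 1: ['forest'] (min_width=6, slack=6)
Line 2: ['violin', 'been'] (min_width=11, slack=1)
Line 3: ['owl', 'bear', 'cat'] (min_width=12, slack=0)
Line 4: ['laboratory'] (min_width=10, slack=2)
Line 5: ['robot', 'open'] (min_width=10, slack=2)
Line 6: ['computer'] (min_width=8, slack=4)
Total lines: 6

Answer: 6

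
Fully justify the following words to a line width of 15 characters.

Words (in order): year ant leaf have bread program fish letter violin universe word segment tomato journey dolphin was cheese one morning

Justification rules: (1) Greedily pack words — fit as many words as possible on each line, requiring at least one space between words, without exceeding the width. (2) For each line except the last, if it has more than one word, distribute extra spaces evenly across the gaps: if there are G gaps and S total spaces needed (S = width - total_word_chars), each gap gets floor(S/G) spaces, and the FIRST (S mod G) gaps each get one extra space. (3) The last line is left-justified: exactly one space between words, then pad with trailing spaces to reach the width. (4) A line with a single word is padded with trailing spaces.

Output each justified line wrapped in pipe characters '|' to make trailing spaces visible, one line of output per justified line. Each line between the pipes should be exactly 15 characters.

Answer: |year  ant  leaf|
|have      bread|
|program    fish|
|letter   violin|
|universe   word|
|segment  tomato|
|journey dolphin|
|was  cheese one|
|morning        |

Derivation:
Line 1: ['year', 'ant', 'leaf'] (min_width=13, slack=2)
Line 2: ['have', 'bread'] (min_width=10, slack=5)
Line 3: ['program', 'fish'] (min_width=12, slack=3)
Line 4: ['letter', 'violin'] (min_width=13, slack=2)
Line 5: ['universe', 'word'] (min_width=13, slack=2)
Line 6: ['segment', 'tomato'] (min_width=14, slack=1)
Line 7: ['journey', 'dolphin'] (min_width=15, slack=0)
Line 8: ['was', 'cheese', 'one'] (min_width=14, slack=1)
Line 9: ['morning'] (min_width=7, slack=8)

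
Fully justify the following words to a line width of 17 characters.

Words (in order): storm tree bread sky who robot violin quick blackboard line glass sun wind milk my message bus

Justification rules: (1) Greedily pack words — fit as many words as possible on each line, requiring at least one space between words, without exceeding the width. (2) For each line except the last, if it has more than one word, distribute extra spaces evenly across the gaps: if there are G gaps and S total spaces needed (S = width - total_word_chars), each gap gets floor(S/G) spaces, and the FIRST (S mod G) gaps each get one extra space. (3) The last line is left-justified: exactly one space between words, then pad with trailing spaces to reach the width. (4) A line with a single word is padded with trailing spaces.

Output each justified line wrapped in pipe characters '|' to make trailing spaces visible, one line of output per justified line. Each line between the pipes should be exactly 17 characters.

Answer: |storm  tree bread|
|sky   who   robot|
|violin      quick|
|blackboard   line|
|glass   sun  wind|
|milk  my  message|
|bus              |

Derivation:
Line 1: ['storm', 'tree', 'bread'] (min_width=16, slack=1)
Line 2: ['sky', 'who', 'robot'] (min_width=13, slack=4)
Line 3: ['violin', 'quick'] (min_width=12, slack=5)
Line 4: ['blackboard', 'line'] (min_width=15, slack=2)
Line 5: ['glass', 'sun', 'wind'] (min_width=14, slack=3)
Line 6: ['milk', 'my', 'message'] (min_width=15, slack=2)
Line 7: ['bus'] (min_width=3, slack=14)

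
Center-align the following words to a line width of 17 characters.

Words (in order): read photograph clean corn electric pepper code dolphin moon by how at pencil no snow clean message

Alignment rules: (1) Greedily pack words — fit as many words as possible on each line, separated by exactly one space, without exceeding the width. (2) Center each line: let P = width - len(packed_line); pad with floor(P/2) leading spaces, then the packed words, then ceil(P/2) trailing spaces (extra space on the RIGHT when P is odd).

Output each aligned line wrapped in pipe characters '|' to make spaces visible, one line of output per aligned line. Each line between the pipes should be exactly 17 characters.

Line 1: ['read', 'photograph'] (min_width=15, slack=2)
Line 2: ['clean', 'corn'] (min_width=10, slack=7)
Line 3: ['electric', 'pepper'] (min_width=15, slack=2)
Line 4: ['code', 'dolphin', 'moon'] (min_width=17, slack=0)
Line 5: ['by', 'how', 'at', 'pencil'] (min_width=16, slack=1)
Line 6: ['no', 'snow', 'clean'] (min_width=13, slack=4)
Line 7: ['message'] (min_width=7, slack=10)

Answer: | read photograph |
|   clean corn    |
| electric pepper |
|code dolphin moon|
|by how at pencil |
|  no snow clean  |
|     message     |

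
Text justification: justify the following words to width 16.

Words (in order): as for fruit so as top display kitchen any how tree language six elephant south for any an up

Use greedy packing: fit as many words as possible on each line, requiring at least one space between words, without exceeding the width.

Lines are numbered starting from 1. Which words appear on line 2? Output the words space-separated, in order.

Line 1: ['as', 'for', 'fruit', 'so'] (min_width=15, slack=1)
Line 2: ['as', 'top', 'display'] (min_width=14, slack=2)
Line 3: ['kitchen', 'any', 'how'] (min_width=15, slack=1)
Line 4: ['tree', 'language'] (min_width=13, slack=3)
Line 5: ['six', 'elephant'] (min_width=12, slack=4)
Line 6: ['south', 'for', 'any', 'an'] (min_width=16, slack=0)
Line 7: ['up'] (min_width=2, slack=14)

Answer: as top display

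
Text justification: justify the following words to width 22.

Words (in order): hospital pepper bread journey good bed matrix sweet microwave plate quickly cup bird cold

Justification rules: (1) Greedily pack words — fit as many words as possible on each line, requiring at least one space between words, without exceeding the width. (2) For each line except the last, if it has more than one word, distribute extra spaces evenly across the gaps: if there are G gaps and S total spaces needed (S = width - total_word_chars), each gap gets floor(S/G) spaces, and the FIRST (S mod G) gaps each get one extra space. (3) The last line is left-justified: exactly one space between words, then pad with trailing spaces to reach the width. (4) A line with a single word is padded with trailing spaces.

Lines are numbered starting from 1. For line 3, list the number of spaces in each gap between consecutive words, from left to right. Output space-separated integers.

Answer: 1 1

Derivation:
Line 1: ['hospital', 'pepper', 'bread'] (min_width=21, slack=1)
Line 2: ['journey', 'good', 'bed'] (min_width=16, slack=6)
Line 3: ['matrix', 'sweet', 'microwave'] (min_width=22, slack=0)
Line 4: ['plate', 'quickly', 'cup', 'bird'] (min_width=22, slack=0)
Line 5: ['cold'] (min_width=4, slack=18)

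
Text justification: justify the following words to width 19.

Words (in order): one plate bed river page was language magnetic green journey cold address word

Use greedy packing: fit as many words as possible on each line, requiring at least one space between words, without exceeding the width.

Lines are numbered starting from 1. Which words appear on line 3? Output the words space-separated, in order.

Line 1: ['one', 'plate', 'bed', 'river'] (min_width=19, slack=0)
Line 2: ['page', 'was', 'language'] (min_width=17, slack=2)
Line 3: ['magnetic', 'green'] (min_width=14, slack=5)
Line 4: ['journey', 'cold'] (min_width=12, slack=7)
Line 5: ['address', 'word'] (min_width=12, slack=7)

Answer: magnetic green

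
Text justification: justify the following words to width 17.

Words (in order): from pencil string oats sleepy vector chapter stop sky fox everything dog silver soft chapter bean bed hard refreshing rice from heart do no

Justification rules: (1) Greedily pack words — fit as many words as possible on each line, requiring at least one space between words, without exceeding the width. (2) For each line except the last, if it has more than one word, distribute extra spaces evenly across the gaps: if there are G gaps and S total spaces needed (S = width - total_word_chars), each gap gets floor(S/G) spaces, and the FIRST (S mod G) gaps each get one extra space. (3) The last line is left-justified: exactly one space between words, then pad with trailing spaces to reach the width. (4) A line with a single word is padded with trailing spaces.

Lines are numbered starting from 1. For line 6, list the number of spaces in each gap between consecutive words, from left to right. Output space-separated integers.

Answer: 2 2

Derivation:
Line 1: ['from', 'pencil'] (min_width=11, slack=6)
Line 2: ['string', 'oats'] (min_width=11, slack=6)
Line 3: ['sleepy', 'vector'] (min_width=13, slack=4)
Line 4: ['chapter', 'stop', 'sky'] (min_width=16, slack=1)
Line 5: ['fox', 'everything'] (min_width=14, slack=3)
Line 6: ['dog', 'silver', 'soft'] (min_width=15, slack=2)
Line 7: ['chapter', 'bean', 'bed'] (min_width=16, slack=1)
Line 8: ['hard', 'refreshing'] (min_width=15, slack=2)
Line 9: ['rice', 'from', 'heart'] (min_width=15, slack=2)
Line 10: ['do', 'no'] (min_width=5, slack=12)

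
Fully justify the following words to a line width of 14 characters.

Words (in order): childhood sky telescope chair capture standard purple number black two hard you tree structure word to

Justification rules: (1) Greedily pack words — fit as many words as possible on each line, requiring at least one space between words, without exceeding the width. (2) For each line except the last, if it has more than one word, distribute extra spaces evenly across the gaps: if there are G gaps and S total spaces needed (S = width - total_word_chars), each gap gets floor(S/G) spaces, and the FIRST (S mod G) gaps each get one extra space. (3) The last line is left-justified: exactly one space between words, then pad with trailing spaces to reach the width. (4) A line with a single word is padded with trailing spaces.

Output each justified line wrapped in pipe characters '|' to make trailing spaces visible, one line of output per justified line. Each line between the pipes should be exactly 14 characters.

Answer: |childhood  sky|
|telescope     |
|chair  capture|
|standard      |
|purple  number|
|black two hard|
|you       tree|
|structure word|
|to            |

Derivation:
Line 1: ['childhood', 'sky'] (min_width=13, slack=1)
Line 2: ['telescope'] (min_width=9, slack=5)
Line 3: ['chair', 'capture'] (min_width=13, slack=1)
Line 4: ['standard'] (min_width=8, slack=6)
Line 5: ['purple', 'number'] (min_width=13, slack=1)
Line 6: ['black', 'two', 'hard'] (min_width=14, slack=0)
Line 7: ['you', 'tree'] (min_width=8, slack=6)
Line 8: ['structure', 'word'] (min_width=14, slack=0)
Line 9: ['to'] (min_width=2, slack=12)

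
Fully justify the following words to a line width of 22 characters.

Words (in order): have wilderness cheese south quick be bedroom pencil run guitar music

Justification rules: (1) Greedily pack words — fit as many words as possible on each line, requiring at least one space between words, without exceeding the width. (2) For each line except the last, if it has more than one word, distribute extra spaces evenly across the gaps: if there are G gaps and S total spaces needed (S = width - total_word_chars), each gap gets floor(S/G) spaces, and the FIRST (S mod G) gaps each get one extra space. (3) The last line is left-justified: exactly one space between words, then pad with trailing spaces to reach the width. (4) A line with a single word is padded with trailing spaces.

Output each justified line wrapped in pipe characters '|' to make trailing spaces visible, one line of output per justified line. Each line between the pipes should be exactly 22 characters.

Line 1: ['have', 'wilderness', 'cheese'] (min_width=22, slack=0)
Line 2: ['south', 'quick', 'be', 'bedroom'] (min_width=22, slack=0)
Line 3: ['pencil', 'run', 'guitar'] (min_width=17, slack=5)
Line 4: ['music'] (min_width=5, slack=17)

Answer: |have wilderness cheese|
|south quick be bedroom|
|pencil    run   guitar|
|music                 |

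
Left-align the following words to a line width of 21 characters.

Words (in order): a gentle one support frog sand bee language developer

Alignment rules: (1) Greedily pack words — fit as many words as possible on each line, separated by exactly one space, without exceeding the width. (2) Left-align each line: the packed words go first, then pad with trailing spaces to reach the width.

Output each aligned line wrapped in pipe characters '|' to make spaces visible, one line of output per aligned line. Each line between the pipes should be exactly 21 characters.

Line 1: ['a', 'gentle', 'one', 'support'] (min_width=20, slack=1)
Line 2: ['frog', 'sand', 'bee'] (min_width=13, slack=8)
Line 3: ['language', 'developer'] (min_width=18, slack=3)

Answer: |a gentle one support |
|frog sand bee        |
|language developer   |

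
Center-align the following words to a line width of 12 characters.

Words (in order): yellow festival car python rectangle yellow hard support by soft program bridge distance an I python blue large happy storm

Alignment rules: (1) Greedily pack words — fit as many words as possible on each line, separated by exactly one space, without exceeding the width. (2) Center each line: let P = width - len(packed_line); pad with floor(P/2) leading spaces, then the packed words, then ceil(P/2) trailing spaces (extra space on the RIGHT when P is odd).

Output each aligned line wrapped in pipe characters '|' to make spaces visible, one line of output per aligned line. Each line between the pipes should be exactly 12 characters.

Line 1: ['yellow'] (min_width=6, slack=6)
Line 2: ['festival', 'car'] (min_width=12, slack=0)
Line 3: ['python'] (min_width=6, slack=6)
Line 4: ['rectangle'] (min_width=9, slack=3)
Line 5: ['yellow', 'hard'] (min_width=11, slack=1)
Line 6: ['support', 'by'] (min_width=10, slack=2)
Line 7: ['soft', 'program'] (min_width=12, slack=0)
Line 8: ['bridge'] (min_width=6, slack=6)
Line 9: ['distance', 'an'] (min_width=11, slack=1)
Line 10: ['I', 'python'] (min_width=8, slack=4)
Line 11: ['blue', 'large'] (min_width=10, slack=2)
Line 12: ['happy', 'storm'] (min_width=11, slack=1)

Answer: |   yellow   |
|festival car|
|   python   |
| rectangle  |
|yellow hard |
| support by |
|soft program|
|   bridge   |
|distance an |
|  I python  |
| blue large |
|happy storm |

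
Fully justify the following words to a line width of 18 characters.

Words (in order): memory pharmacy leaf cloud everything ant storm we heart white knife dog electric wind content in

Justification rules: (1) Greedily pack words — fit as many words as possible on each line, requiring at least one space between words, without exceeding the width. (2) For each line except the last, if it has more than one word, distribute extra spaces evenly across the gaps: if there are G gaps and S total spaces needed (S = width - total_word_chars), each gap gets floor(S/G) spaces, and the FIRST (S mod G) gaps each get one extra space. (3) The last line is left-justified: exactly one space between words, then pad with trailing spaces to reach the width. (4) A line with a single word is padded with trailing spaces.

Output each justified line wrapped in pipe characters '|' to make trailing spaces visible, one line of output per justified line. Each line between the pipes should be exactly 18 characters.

Line 1: ['memory', 'pharmacy'] (min_width=15, slack=3)
Line 2: ['leaf', 'cloud'] (min_width=10, slack=8)
Line 3: ['everything', 'ant'] (min_width=14, slack=4)
Line 4: ['storm', 'we', 'heart'] (min_width=14, slack=4)
Line 5: ['white', 'knife', 'dog'] (min_width=15, slack=3)
Line 6: ['electric', 'wind'] (min_width=13, slack=5)
Line 7: ['content', 'in'] (min_width=10, slack=8)

Answer: |memory    pharmacy|
|leaf         cloud|
|everything     ant|
|storm   we   heart|
|white   knife  dog|
|electric      wind|
|content in        |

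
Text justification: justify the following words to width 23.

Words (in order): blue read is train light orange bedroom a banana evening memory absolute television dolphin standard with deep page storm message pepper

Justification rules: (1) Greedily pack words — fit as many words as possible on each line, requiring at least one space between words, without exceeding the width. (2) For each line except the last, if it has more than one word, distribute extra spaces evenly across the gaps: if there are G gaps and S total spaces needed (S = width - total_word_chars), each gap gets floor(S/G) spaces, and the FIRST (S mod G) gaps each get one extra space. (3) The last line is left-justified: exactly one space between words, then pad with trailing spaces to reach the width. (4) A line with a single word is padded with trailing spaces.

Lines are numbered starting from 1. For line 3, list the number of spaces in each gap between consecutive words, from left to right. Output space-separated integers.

Answer: 2 2

Derivation:
Line 1: ['blue', 'read', 'is', 'train'] (min_width=18, slack=5)
Line 2: ['light', 'orange', 'bedroom', 'a'] (min_width=22, slack=1)
Line 3: ['banana', 'evening', 'memory'] (min_width=21, slack=2)
Line 4: ['absolute', 'television'] (min_width=19, slack=4)
Line 5: ['dolphin', 'standard', 'with'] (min_width=21, slack=2)
Line 6: ['deep', 'page', 'storm', 'message'] (min_width=23, slack=0)
Line 7: ['pepper'] (min_width=6, slack=17)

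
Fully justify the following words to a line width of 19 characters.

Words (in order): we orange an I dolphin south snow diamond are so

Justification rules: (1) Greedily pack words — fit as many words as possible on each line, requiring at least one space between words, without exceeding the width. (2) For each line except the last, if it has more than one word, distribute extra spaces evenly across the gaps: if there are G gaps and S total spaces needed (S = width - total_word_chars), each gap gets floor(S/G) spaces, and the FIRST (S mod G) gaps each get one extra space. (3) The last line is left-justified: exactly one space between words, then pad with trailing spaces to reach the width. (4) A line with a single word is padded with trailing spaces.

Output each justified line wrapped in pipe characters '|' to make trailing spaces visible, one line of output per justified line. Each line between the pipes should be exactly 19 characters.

Answer: |we   orange   an  I|
|dolphin  south snow|
|diamond are so     |

Derivation:
Line 1: ['we', 'orange', 'an', 'I'] (min_width=14, slack=5)
Line 2: ['dolphin', 'south', 'snow'] (min_width=18, slack=1)
Line 3: ['diamond', 'are', 'so'] (min_width=14, slack=5)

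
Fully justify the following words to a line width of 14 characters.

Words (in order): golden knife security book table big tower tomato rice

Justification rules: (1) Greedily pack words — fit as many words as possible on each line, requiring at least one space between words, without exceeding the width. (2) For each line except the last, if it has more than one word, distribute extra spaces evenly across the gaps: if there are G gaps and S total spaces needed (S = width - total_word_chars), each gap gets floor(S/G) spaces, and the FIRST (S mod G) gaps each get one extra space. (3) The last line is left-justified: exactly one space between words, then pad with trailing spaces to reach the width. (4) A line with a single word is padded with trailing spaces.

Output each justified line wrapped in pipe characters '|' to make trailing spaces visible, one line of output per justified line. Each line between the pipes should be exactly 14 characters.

Answer: |golden   knife|
|security  book|
|table      big|
|tower   tomato|
|rice          |

Derivation:
Line 1: ['golden', 'knife'] (min_width=12, slack=2)
Line 2: ['security', 'book'] (min_width=13, slack=1)
Line 3: ['table', 'big'] (min_width=9, slack=5)
Line 4: ['tower', 'tomato'] (min_width=12, slack=2)
Line 5: ['rice'] (min_width=4, slack=10)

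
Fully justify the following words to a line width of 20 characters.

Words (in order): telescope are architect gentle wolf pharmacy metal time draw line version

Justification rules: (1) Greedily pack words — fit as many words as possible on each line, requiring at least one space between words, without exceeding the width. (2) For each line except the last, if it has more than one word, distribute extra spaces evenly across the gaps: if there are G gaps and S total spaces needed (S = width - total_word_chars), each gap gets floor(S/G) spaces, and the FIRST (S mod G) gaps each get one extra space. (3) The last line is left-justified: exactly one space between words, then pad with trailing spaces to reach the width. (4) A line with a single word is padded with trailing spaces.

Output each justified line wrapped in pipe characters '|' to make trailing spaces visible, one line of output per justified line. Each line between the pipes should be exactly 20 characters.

Answer: |telescope        are|
|architect     gentle|
|wolf  pharmacy metal|
|time    draw    line|
|version             |

Derivation:
Line 1: ['telescope', 'are'] (min_width=13, slack=7)
Line 2: ['architect', 'gentle'] (min_width=16, slack=4)
Line 3: ['wolf', 'pharmacy', 'metal'] (min_width=19, slack=1)
Line 4: ['time', 'draw', 'line'] (min_width=14, slack=6)
Line 5: ['version'] (min_width=7, slack=13)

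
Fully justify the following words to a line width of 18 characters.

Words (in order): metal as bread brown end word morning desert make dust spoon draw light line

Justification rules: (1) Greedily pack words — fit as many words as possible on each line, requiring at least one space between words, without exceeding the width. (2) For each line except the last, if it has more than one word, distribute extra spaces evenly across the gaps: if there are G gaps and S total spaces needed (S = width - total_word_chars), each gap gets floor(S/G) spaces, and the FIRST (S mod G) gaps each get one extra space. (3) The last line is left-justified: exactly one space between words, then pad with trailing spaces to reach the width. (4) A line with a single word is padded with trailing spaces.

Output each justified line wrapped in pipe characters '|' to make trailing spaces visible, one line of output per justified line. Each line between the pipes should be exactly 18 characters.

Line 1: ['metal', 'as', 'bread'] (min_width=14, slack=4)
Line 2: ['brown', 'end', 'word'] (min_width=14, slack=4)
Line 3: ['morning', 'desert'] (min_width=14, slack=4)
Line 4: ['make', 'dust', 'spoon'] (min_width=15, slack=3)
Line 5: ['draw', 'light', 'line'] (min_width=15, slack=3)

Answer: |metal   as   bread|
|brown   end   word|
|morning     desert|
|make   dust  spoon|
|draw light line   |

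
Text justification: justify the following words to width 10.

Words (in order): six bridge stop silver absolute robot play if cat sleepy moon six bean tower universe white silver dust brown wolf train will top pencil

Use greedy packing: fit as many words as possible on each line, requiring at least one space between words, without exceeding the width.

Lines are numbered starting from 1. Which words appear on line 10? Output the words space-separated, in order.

Answer: universe

Derivation:
Line 1: ['six', 'bridge'] (min_width=10, slack=0)
Line 2: ['stop'] (min_width=4, slack=6)
Line 3: ['silver'] (min_width=6, slack=4)
Line 4: ['absolute'] (min_width=8, slack=2)
Line 5: ['robot', 'play'] (min_width=10, slack=0)
Line 6: ['if', 'cat'] (min_width=6, slack=4)
Line 7: ['sleepy'] (min_width=6, slack=4)
Line 8: ['moon', 'six'] (min_width=8, slack=2)
Line 9: ['bean', 'tower'] (min_width=10, slack=0)
Line 10: ['universe'] (min_width=8, slack=2)
Line 11: ['white'] (min_width=5, slack=5)
Line 12: ['silver'] (min_width=6, slack=4)
Line 13: ['dust', 'brown'] (min_width=10, slack=0)
Line 14: ['wolf', 'train'] (min_width=10, slack=0)
Line 15: ['will', 'top'] (min_width=8, slack=2)
Line 16: ['pencil'] (min_width=6, slack=4)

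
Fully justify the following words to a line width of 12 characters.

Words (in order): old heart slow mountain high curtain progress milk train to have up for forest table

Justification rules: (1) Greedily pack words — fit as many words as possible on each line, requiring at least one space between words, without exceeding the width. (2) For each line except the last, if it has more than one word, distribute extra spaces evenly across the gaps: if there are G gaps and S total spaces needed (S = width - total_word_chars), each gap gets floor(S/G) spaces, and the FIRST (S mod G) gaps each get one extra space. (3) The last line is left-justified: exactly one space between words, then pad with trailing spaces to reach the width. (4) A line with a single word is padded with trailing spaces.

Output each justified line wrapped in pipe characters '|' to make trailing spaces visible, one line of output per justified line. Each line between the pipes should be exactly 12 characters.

Line 1: ['old', 'heart'] (min_width=9, slack=3)
Line 2: ['slow'] (min_width=4, slack=8)
Line 3: ['mountain'] (min_width=8, slack=4)
Line 4: ['high', 'curtain'] (min_width=12, slack=0)
Line 5: ['progress'] (min_width=8, slack=4)
Line 6: ['milk', 'train'] (min_width=10, slack=2)
Line 7: ['to', 'have', 'up'] (min_width=10, slack=2)
Line 8: ['for', 'forest'] (min_width=10, slack=2)
Line 9: ['table'] (min_width=5, slack=7)

Answer: |old    heart|
|slow        |
|mountain    |
|high curtain|
|progress    |
|milk   train|
|to  have  up|
|for   forest|
|table       |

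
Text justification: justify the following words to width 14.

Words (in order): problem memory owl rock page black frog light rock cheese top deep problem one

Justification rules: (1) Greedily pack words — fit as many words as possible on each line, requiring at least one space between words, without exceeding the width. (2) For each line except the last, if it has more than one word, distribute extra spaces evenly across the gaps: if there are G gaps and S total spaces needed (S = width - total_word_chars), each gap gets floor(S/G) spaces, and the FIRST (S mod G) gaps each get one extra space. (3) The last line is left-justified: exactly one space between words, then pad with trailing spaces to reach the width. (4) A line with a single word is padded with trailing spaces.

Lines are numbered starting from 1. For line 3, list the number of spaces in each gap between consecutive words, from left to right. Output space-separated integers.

Answer: 5

Derivation:
Line 1: ['problem', 'memory'] (min_width=14, slack=0)
Line 2: ['owl', 'rock', 'page'] (min_width=13, slack=1)
Line 3: ['black', 'frog'] (min_width=10, slack=4)
Line 4: ['light', 'rock'] (min_width=10, slack=4)
Line 5: ['cheese', 'top'] (min_width=10, slack=4)
Line 6: ['deep', 'problem'] (min_width=12, slack=2)
Line 7: ['one'] (min_width=3, slack=11)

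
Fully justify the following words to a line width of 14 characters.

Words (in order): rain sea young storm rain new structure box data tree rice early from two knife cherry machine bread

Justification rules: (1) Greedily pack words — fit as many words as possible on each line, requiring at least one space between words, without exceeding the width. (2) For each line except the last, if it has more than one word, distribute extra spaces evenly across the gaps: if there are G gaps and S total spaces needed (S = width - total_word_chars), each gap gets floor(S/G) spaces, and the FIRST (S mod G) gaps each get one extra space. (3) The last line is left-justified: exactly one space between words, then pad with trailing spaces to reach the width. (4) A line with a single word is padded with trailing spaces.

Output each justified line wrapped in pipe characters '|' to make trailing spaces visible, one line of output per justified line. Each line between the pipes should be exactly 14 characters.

Answer: |rain sea young|
|storm rain new|
|structure  box|
|data tree rice|
|early from two|
|knife   cherry|
|machine bread |

Derivation:
Line 1: ['rain', 'sea', 'young'] (min_width=14, slack=0)
Line 2: ['storm', 'rain', 'new'] (min_width=14, slack=0)
Line 3: ['structure', 'box'] (min_width=13, slack=1)
Line 4: ['data', 'tree', 'rice'] (min_width=14, slack=0)
Line 5: ['early', 'from', 'two'] (min_width=14, slack=0)
Line 6: ['knife', 'cherry'] (min_width=12, slack=2)
Line 7: ['machine', 'bread'] (min_width=13, slack=1)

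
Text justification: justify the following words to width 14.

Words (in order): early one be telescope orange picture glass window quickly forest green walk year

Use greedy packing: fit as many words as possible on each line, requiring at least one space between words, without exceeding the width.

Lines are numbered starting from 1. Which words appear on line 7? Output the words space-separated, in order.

Answer: year

Derivation:
Line 1: ['early', 'one', 'be'] (min_width=12, slack=2)
Line 2: ['telescope'] (min_width=9, slack=5)
Line 3: ['orange', 'picture'] (min_width=14, slack=0)
Line 4: ['glass', 'window'] (min_width=12, slack=2)
Line 5: ['quickly', 'forest'] (min_width=14, slack=0)
Line 6: ['green', 'walk'] (min_width=10, slack=4)
Line 7: ['year'] (min_width=4, slack=10)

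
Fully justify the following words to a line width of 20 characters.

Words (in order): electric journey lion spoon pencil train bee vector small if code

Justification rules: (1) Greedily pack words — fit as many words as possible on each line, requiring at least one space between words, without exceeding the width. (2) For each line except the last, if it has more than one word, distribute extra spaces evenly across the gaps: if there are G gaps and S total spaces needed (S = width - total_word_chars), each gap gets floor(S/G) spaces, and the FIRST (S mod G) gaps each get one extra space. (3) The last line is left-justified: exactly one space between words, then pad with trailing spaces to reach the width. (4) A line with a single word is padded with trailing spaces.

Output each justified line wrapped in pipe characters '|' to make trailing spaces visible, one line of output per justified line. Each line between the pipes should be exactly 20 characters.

Answer: |electric     journey|
|lion   spoon  pencil|
|train   bee   vector|
|small if code       |

Derivation:
Line 1: ['electric', 'journey'] (min_width=16, slack=4)
Line 2: ['lion', 'spoon', 'pencil'] (min_width=17, slack=3)
Line 3: ['train', 'bee', 'vector'] (min_width=16, slack=4)
Line 4: ['small', 'if', 'code'] (min_width=13, slack=7)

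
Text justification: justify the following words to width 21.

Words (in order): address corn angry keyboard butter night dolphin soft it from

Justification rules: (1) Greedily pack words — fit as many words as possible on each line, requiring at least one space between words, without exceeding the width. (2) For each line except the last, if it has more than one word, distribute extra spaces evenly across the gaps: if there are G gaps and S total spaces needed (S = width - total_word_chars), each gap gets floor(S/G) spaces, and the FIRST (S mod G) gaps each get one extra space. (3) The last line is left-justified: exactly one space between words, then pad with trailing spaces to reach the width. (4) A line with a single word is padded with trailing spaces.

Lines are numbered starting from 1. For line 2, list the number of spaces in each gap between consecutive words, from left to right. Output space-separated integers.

Answer: 1 1

Derivation:
Line 1: ['address', 'corn', 'angry'] (min_width=18, slack=3)
Line 2: ['keyboard', 'butter', 'night'] (min_width=21, slack=0)
Line 3: ['dolphin', 'soft', 'it', 'from'] (min_width=20, slack=1)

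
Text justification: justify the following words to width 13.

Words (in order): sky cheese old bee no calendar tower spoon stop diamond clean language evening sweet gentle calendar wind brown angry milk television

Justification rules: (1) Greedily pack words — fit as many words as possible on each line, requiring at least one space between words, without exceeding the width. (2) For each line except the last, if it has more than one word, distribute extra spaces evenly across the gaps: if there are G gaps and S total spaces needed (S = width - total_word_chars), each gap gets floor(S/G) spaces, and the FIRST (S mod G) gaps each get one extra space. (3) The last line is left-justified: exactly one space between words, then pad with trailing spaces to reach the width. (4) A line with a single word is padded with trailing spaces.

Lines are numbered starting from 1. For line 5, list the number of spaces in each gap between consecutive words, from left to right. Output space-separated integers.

Line 1: ['sky', 'cheese'] (min_width=10, slack=3)
Line 2: ['old', 'bee', 'no'] (min_width=10, slack=3)
Line 3: ['calendar'] (min_width=8, slack=5)
Line 4: ['tower', 'spoon'] (min_width=11, slack=2)
Line 5: ['stop', 'diamond'] (min_width=12, slack=1)
Line 6: ['clean'] (min_width=5, slack=8)
Line 7: ['language'] (min_width=8, slack=5)
Line 8: ['evening', 'sweet'] (min_width=13, slack=0)
Line 9: ['gentle'] (min_width=6, slack=7)
Line 10: ['calendar', 'wind'] (min_width=13, slack=0)
Line 11: ['brown', 'angry'] (min_width=11, slack=2)
Line 12: ['milk'] (min_width=4, slack=9)
Line 13: ['television'] (min_width=10, slack=3)

Answer: 2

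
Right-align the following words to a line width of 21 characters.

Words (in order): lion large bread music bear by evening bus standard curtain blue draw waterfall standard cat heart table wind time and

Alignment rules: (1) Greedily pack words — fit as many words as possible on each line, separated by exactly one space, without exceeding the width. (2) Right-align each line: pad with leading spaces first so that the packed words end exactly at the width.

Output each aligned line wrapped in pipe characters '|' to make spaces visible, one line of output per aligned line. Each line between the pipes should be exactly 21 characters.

Line 1: ['lion', 'large', 'bread'] (min_width=16, slack=5)
Line 2: ['music', 'bear', 'by', 'evening'] (min_width=21, slack=0)
Line 3: ['bus', 'standard', 'curtain'] (min_width=20, slack=1)
Line 4: ['blue', 'draw', 'waterfall'] (min_width=19, slack=2)
Line 5: ['standard', 'cat', 'heart'] (min_width=18, slack=3)
Line 6: ['table', 'wind', 'time', 'and'] (min_width=19, slack=2)

Answer: |     lion large bread|
|music bear by evening|
| bus standard curtain|
|  blue draw waterfall|
|   standard cat heart|
|  table wind time and|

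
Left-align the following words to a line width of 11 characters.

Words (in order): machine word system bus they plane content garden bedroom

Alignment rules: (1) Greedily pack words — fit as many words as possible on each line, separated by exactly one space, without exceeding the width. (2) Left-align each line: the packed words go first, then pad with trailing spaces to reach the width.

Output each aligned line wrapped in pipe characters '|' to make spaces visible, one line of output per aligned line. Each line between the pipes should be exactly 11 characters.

Answer: |machine    |
|word system|
|bus they   |
|plane      |
|content    |
|garden     |
|bedroom    |

Derivation:
Line 1: ['machine'] (min_width=7, slack=4)
Line 2: ['word', 'system'] (min_width=11, slack=0)
Line 3: ['bus', 'they'] (min_width=8, slack=3)
Line 4: ['plane'] (min_width=5, slack=6)
Line 5: ['content'] (min_width=7, slack=4)
Line 6: ['garden'] (min_width=6, slack=5)
Line 7: ['bedroom'] (min_width=7, slack=4)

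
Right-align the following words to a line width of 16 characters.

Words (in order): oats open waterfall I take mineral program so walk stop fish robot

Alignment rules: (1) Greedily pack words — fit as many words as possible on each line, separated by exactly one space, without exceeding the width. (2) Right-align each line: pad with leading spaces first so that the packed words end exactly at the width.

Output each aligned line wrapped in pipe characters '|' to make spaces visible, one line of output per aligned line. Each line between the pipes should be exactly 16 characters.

Line 1: ['oats', 'open'] (min_width=9, slack=7)
Line 2: ['waterfall', 'I', 'take'] (min_width=16, slack=0)
Line 3: ['mineral', 'program'] (min_width=15, slack=1)
Line 4: ['so', 'walk', 'stop'] (min_width=12, slack=4)
Line 5: ['fish', 'robot'] (min_width=10, slack=6)

Answer: |       oats open|
|waterfall I take|
| mineral program|
|    so walk stop|
|      fish robot|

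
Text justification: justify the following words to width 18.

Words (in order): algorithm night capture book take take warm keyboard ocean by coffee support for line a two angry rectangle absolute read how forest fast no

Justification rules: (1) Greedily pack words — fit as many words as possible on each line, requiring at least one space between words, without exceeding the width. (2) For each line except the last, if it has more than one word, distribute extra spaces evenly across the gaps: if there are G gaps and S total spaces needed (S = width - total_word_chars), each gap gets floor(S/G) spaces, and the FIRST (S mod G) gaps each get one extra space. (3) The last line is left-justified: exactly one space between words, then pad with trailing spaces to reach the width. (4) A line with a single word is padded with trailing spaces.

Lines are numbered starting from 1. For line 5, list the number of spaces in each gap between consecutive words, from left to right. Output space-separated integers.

Line 1: ['algorithm', 'night'] (min_width=15, slack=3)
Line 2: ['capture', 'book', 'take'] (min_width=17, slack=1)
Line 3: ['take', 'warm', 'keyboard'] (min_width=18, slack=0)
Line 4: ['ocean', 'by', 'coffee'] (min_width=15, slack=3)
Line 5: ['support', 'for', 'line', 'a'] (min_width=18, slack=0)
Line 6: ['two', 'angry'] (min_width=9, slack=9)
Line 7: ['rectangle', 'absolute'] (min_width=18, slack=0)
Line 8: ['read', 'how', 'forest'] (min_width=15, slack=3)
Line 9: ['fast', 'no'] (min_width=7, slack=11)

Answer: 1 1 1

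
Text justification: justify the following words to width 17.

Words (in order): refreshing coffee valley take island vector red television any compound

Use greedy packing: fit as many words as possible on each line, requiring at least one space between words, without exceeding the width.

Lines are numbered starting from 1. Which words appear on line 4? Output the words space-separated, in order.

Answer: television any

Derivation:
Line 1: ['refreshing', 'coffee'] (min_width=17, slack=0)
Line 2: ['valley', 'take'] (min_width=11, slack=6)
Line 3: ['island', 'vector', 'red'] (min_width=17, slack=0)
Line 4: ['television', 'any'] (min_width=14, slack=3)
Line 5: ['compound'] (min_width=8, slack=9)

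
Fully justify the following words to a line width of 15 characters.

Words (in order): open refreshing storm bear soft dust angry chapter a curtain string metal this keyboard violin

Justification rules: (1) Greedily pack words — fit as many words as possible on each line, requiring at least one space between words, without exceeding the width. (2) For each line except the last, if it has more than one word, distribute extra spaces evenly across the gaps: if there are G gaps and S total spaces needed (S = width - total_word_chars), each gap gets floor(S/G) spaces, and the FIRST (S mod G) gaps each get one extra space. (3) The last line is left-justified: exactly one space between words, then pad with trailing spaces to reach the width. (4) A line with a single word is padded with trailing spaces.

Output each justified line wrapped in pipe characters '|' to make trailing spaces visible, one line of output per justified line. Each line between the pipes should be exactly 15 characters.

Answer: |open refreshing|
|storm bear soft|
|dust      angry|
|chapter       a|
|curtain  string|
|metal      this|
|keyboard violin|

Derivation:
Line 1: ['open', 'refreshing'] (min_width=15, slack=0)
Line 2: ['storm', 'bear', 'soft'] (min_width=15, slack=0)
Line 3: ['dust', 'angry'] (min_width=10, slack=5)
Line 4: ['chapter', 'a'] (min_width=9, slack=6)
Line 5: ['curtain', 'string'] (min_width=14, slack=1)
Line 6: ['metal', 'this'] (min_width=10, slack=5)
Line 7: ['keyboard', 'violin'] (min_width=15, slack=0)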